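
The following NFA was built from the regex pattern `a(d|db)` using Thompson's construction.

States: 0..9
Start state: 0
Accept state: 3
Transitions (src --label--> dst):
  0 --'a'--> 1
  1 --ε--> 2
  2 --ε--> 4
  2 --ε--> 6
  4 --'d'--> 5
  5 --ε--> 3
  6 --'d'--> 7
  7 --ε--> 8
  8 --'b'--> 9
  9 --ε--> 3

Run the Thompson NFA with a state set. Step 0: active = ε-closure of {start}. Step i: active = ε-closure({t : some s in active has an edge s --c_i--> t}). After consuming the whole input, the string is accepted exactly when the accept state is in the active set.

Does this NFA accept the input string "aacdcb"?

Answer: REJECT

Trace:
start: ε-closure({0}) = {0}
'a' @ 1: {1,2,4,6}
'a' @ 2: {}  — dead — no transitions
rest 'cdcb' ignored (set empty)
end set {} — state 3 not in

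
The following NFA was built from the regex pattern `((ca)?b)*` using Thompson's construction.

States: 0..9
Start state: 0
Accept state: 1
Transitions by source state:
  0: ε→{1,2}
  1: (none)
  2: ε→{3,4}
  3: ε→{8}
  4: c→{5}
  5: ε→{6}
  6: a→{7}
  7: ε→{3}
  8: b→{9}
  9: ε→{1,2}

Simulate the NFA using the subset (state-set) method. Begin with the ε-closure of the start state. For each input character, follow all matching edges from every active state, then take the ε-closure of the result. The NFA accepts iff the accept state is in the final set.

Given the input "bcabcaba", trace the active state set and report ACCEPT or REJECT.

S₀ = ε-closure({0}) = {0,1,2,3,4,8}
'b' @ 1: {1,2,3,4,8,9}  ✓accept
'c' @ 2: {5,6}
'a' @ 3: {3,7,8}
'b' @ 4: {1,2,3,4,8,9}  ✓accept
'c' @ 5: {5,6}
'a' @ 6: {3,7,8}
'b' @ 7: {1,2,3,4,8,9}  ✓accept
'a' @ 8: {}  — dead — no transitions
final: {}; accept 1 not in set

Answer: REJECT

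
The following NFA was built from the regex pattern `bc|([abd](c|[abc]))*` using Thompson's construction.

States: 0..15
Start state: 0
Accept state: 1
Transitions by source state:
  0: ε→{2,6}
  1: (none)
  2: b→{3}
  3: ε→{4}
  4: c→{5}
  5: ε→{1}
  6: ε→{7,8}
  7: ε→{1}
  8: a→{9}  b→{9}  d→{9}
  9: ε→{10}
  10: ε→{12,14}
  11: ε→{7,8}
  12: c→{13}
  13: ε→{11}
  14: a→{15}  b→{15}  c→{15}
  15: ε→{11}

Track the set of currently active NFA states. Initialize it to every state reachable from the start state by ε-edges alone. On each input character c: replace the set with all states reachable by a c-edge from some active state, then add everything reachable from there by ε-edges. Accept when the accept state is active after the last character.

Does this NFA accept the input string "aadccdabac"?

S₀ = ε-closure({0}) = {0,1,2,6,7,8}
'a' @ 1: {9,10,12,14}
'a' @ 2: {1,7,8,11,15}  (accept∈set)
'd' @ 3: {9,10,12,14}
'c' @ 4: {1,7,8,11,13,15}  (accept∈set)
'c' @ 5: {}  — no active states
rest 'dabac' ignored (set empty)
after full input: {}  (accept=1 not in)

Answer: REJECT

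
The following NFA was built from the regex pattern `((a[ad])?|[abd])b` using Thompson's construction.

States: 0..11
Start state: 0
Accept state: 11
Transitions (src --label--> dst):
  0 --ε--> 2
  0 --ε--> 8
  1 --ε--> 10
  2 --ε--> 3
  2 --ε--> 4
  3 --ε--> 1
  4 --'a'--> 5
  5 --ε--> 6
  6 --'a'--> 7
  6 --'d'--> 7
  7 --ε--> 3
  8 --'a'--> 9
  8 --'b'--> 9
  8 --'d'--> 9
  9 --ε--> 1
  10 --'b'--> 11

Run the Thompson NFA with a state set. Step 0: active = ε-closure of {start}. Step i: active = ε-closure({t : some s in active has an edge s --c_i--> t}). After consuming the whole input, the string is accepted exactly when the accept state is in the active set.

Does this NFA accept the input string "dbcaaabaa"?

Answer: REJECT

Trace:
initial (ε-close {0}): {0,1,2,3,4,8,10}
'd' @ 1: {1,9,10}
'b' @ 2: {11}  [accepting]
'c' @ 3: {}  — no active states
rest 'aaabaa' ignored (set empty)
final: {}; accept 11 not in set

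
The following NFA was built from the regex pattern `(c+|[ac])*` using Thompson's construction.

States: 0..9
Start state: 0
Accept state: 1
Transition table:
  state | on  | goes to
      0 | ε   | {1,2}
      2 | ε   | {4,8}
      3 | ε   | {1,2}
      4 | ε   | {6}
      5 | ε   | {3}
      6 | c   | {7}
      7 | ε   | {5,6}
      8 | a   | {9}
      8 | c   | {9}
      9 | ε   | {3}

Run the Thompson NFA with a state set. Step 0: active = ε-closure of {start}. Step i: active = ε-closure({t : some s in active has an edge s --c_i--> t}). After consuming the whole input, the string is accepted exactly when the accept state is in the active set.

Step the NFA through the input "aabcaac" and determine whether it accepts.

Answer: REJECT

Steps:
start: ε-closure({0}) = {0,1,2,4,6,8}
'a' @ 1: {1,2,3,4,6,8,9}  ✓accept
'a' @ 2: {1,2,3,4,6,8,9}  ✓accept
'b' @ 3: {}  — no active states
rest 'caac' ignored (set empty)
after full input: {}  (accept=1 not in)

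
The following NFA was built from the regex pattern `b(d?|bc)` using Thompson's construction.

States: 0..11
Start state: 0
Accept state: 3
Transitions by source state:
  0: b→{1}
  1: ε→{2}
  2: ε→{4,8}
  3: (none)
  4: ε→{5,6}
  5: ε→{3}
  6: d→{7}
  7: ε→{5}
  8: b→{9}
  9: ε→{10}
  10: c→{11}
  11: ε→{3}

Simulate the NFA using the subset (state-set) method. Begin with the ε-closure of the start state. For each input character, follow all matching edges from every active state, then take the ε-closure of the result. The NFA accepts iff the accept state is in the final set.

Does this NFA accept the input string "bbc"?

S₀ = ε-closure({0}) = {0}
'b' @ 1: {1,2,3,4,5,6,8}  ✓accept
'b' @ 2: {9,10}
'c' @ 3: {3,11}  ✓accept
after full input: {3,11}  (accept=3 in)

Answer: ACCEPT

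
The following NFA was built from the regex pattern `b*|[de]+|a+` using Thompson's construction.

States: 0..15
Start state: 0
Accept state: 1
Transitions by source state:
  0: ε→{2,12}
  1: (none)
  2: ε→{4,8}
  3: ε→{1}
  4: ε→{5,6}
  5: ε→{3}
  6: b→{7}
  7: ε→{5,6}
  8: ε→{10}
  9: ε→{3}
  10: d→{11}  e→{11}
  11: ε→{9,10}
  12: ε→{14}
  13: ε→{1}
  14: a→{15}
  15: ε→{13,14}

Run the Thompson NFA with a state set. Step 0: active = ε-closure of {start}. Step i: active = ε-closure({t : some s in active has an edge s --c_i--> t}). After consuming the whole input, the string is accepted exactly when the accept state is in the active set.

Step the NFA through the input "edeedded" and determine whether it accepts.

start: ε-closure({0}) = {0,1,2,3,4,5,6,8,10,12,14}
'e' @ 1: {1,3,9,10,11}  (accept∈set)
'd' @ 2: {1,3,9,10,11}  (accept∈set)
'e' @ 3: {1,3,9,10,11}  (accept∈set)
'e' @ 4: {1,3,9,10,11}  (accept∈set)
'd' @ 5: {1,3,9,10,11}  (accept∈set)
'd' @ 6: {1,3,9,10,11}  (accept∈set)
'e' @ 7: {1,3,9,10,11}  (accept∈set)
'd' @ 8: {1,3,9,10,11}  (accept∈set)
end set {1,3,9,10,11} — state 1 in

Answer: ACCEPT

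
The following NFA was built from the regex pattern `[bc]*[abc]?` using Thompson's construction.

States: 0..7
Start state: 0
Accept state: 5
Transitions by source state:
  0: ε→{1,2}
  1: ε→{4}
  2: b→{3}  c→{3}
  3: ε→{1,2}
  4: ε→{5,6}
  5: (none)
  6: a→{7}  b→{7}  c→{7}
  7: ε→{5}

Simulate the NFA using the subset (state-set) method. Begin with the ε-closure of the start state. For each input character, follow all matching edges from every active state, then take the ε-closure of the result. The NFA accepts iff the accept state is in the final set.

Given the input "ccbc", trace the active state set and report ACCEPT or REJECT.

Answer: ACCEPT

Steps:
S₀ = ε-closure({0}) = {0,1,2,4,5,6}
'c' @ 1: {1,2,3,4,5,6,7}  ✓accept
'c' @ 2: {1,2,3,4,5,6,7}  ✓accept
'b' @ 3: {1,2,3,4,5,6,7}  ✓accept
'c' @ 4: {1,2,3,4,5,6,7}  ✓accept
after full input: {1,2,3,4,5,6,7}  (accept=5 in)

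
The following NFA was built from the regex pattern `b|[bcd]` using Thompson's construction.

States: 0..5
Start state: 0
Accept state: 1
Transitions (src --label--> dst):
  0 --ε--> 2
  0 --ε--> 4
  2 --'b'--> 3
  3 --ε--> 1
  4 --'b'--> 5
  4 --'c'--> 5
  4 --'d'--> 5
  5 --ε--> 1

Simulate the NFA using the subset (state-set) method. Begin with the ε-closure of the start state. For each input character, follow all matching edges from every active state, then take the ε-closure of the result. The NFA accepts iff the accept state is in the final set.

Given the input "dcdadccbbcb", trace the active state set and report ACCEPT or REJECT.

start: ε-closure({0}) = {0,2,4}
'd' @ 1: {1,5}  (accept∈set)
'c' @ 2: {}  — no active states
rest 'dadccbbcb' ignored (set empty)
final: {}; accept 1 not in set

Answer: REJECT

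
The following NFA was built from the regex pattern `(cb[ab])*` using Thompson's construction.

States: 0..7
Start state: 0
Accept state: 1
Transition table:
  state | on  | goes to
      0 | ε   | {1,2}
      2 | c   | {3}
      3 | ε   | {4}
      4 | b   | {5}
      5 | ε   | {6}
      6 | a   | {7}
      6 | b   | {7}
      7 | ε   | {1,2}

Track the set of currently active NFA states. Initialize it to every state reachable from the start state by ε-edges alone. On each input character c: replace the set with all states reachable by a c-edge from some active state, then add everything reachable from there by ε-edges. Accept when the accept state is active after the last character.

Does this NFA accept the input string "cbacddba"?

Answer: REJECT

Trace:
S₀ = ε-closure({0}) = {0,1,2}
'c' @ 1: {3,4}
'b' @ 2: {5,6}
'a' @ 3: {1,2,7}  [accepting]
'c' @ 4: {3,4}
'd' @ 5: {}  — dead — no transitions
rest 'dba' ignored (set empty)
final: {}; accept 1 not in set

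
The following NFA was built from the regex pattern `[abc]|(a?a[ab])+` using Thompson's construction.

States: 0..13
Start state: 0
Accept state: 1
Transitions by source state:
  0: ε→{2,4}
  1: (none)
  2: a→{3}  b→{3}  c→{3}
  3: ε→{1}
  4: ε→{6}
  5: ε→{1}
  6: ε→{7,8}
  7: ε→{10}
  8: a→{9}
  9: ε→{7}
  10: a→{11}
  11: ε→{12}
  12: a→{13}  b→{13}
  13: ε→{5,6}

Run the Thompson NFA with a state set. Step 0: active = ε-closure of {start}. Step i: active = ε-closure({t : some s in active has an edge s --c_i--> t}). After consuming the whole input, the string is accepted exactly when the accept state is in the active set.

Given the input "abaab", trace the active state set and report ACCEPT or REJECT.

Answer: ACCEPT

Derivation:
S₀ = ε-closure({0}) = {0,2,4,6,7,8,10}
'a' @ 1: {1,3,7,9,10,11,12}  (accept∈set)
'b' @ 2: {1,5,6,7,8,10,13}  (accept∈set)
'a' @ 3: {7,9,10,11,12}
'a' @ 4: {1,5,6,7,8,10,11,12,13}  (accept∈set)
'b' @ 5: {1,5,6,7,8,10,13}  (accept∈set)
after full input: {1,5,6,7,8,10,13}  (accept=1 in)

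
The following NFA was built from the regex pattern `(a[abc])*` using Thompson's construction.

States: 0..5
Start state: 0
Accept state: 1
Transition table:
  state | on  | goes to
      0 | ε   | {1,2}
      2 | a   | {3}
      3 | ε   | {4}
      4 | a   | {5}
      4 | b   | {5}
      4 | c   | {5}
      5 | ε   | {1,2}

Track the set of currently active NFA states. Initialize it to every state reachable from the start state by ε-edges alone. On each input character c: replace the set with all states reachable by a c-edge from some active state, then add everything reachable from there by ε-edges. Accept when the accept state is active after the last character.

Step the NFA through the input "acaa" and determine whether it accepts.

S₀ = ε-closure({0}) = {0,1,2}
'a' @ 1: {3,4}
'c' @ 2: {1,2,5}  [accepting]
'a' @ 3: {3,4}
'a' @ 4: {1,2,5}  [accepting]
end set {1,2,5} — state 1 in

Answer: ACCEPT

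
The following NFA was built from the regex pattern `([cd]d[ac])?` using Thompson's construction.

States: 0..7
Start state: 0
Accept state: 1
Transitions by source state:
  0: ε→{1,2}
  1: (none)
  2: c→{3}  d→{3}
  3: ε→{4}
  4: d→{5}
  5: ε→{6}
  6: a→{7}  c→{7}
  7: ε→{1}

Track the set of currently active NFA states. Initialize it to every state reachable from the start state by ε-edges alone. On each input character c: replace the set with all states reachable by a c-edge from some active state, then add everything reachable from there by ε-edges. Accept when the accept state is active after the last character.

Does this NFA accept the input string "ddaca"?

Answer: REJECT

Derivation:
start: ε-closure({0}) = {0,1,2}
'd' @ 1: {3,4}
'd' @ 2: {5,6}
'a' @ 3: {1,7}  ✓accept
'c' @ 4: {}  — state set empty
rest 'a' ignored (set empty)
final: {}; accept 1 not in set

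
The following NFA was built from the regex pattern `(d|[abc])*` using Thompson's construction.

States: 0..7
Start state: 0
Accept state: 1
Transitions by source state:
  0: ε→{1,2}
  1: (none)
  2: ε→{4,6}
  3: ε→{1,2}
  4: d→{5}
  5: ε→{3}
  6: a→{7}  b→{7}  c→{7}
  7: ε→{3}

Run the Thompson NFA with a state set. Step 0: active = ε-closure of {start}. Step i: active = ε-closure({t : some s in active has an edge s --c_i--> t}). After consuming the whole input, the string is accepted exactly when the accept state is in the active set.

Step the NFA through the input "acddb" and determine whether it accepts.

initial (ε-close {0}): {0,1,2,4,6}
'a' @ 1: {1,2,3,4,6,7}  [accepting]
'c' @ 2: {1,2,3,4,6,7}  [accepting]
'd' @ 3: {1,2,3,4,5,6}  [accepting]
'd' @ 4: {1,2,3,4,5,6}  [accepting]
'b' @ 5: {1,2,3,4,6,7}  [accepting]
after full input: {1,2,3,4,6,7}  (accept=1 in)

Answer: ACCEPT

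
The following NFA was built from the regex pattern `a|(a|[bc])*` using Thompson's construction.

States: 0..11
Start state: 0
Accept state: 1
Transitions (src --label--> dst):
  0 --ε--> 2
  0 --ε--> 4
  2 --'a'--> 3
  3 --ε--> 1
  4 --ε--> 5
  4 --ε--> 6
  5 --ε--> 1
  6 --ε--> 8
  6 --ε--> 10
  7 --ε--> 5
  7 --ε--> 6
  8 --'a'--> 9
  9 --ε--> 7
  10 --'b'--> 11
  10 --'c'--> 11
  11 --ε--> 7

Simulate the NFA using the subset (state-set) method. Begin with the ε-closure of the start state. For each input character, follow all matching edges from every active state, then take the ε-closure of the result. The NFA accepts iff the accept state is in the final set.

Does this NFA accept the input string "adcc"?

S₀ = ε-closure({0}) = {0,1,2,4,5,6,8,10}
'a' @ 1: {1,3,5,6,7,8,9,10}  (accept∈set)
'd' @ 2: {}  — state set empty
rest 'cc' ignored (set empty)
after full input: {}  (accept=1 not in)

Answer: REJECT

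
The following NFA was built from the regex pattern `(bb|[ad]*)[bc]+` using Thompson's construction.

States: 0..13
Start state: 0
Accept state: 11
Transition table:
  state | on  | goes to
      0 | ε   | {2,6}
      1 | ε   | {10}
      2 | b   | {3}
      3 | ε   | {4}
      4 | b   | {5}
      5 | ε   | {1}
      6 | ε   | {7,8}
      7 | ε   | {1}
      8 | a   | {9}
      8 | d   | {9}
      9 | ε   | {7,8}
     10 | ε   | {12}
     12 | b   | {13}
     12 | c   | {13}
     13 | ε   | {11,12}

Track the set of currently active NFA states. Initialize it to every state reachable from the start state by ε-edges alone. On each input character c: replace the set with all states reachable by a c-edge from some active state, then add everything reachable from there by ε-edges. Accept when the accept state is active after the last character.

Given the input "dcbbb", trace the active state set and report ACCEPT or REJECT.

initial (ε-close {0}): {0,1,2,6,7,8,10,12}
'd' @ 1: {1,7,8,9,10,12}
'c' @ 2: {11,12,13}  [accepting]
'b' @ 3: {11,12,13}  [accepting]
'b' @ 4: {11,12,13}  [accepting]
'b' @ 5: {11,12,13}  [accepting]
end set {11,12,13} — state 11 in

Answer: ACCEPT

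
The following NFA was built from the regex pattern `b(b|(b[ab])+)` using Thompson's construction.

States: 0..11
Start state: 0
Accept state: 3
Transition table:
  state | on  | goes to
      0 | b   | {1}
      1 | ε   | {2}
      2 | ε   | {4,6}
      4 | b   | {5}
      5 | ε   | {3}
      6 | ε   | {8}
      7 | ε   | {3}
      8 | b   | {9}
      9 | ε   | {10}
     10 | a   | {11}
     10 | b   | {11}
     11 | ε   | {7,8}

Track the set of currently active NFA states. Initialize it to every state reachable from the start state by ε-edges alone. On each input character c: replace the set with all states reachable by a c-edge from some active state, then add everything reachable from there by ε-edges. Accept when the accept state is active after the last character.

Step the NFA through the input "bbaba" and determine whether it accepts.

initial (ε-close {0}): {0}
'b' @ 1: {1,2,4,6,8}
'b' @ 2: {3,5,9,10}  ✓accept
'a' @ 3: {3,7,8,11}  ✓accept
'b' @ 4: {9,10}
'a' @ 5: {3,7,8,11}  ✓accept
end set {3,7,8,11} — state 3 in

Answer: ACCEPT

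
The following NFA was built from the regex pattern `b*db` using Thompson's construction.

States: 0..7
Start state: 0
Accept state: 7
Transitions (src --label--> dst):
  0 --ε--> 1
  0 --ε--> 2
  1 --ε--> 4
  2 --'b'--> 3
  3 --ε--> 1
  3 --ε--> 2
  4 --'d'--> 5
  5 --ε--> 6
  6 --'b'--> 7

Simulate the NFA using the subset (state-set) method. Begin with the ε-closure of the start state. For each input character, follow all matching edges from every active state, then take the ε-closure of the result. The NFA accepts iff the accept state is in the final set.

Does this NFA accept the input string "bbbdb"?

Answer: ACCEPT

Trace:
initial (ε-close {0}): {0,1,2,4}
'b' @ 1: {1,2,3,4}
'b' @ 2: {1,2,3,4}
'b' @ 3: {1,2,3,4}
'd' @ 4: {5,6}
'b' @ 5: {7}  ✓accept
after full input: {7}  (accept=7 in)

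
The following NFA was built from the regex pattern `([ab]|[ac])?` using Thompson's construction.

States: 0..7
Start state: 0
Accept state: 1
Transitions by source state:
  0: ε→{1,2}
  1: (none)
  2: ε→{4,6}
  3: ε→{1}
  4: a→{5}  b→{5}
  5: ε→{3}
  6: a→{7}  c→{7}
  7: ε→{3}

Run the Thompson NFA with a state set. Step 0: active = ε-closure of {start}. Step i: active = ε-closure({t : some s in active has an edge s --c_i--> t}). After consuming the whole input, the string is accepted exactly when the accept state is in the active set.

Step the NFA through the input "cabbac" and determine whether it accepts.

Answer: REJECT

Trace:
initial (ε-close {0}): {0,1,2,4,6}
'c' @ 1: {1,3,7}  (accept∈set)
'a' @ 2: {}  — dead — no transitions
rest 'bbac' ignored (set empty)
after full input: {}  (accept=1 not in)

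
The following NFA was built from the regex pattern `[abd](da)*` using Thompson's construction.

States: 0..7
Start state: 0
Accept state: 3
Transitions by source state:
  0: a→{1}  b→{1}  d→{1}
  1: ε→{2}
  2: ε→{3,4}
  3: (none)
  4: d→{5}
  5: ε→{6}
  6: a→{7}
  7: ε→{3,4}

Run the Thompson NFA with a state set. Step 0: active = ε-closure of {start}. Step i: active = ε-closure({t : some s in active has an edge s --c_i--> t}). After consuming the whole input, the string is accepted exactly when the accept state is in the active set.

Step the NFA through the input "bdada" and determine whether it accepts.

Answer: ACCEPT

Trace:
S₀ = ε-closure({0}) = {0}
'b' @ 1: {1,2,3,4}  [accepting]
'd' @ 2: {5,6}
'a' @ 3: {3,4,7}  [accepting]
'd' @ 4: {5,6}
'a' @ 5: {3,4,7}  [accepting]
after full input: {3,4,7}  (accept=3 in)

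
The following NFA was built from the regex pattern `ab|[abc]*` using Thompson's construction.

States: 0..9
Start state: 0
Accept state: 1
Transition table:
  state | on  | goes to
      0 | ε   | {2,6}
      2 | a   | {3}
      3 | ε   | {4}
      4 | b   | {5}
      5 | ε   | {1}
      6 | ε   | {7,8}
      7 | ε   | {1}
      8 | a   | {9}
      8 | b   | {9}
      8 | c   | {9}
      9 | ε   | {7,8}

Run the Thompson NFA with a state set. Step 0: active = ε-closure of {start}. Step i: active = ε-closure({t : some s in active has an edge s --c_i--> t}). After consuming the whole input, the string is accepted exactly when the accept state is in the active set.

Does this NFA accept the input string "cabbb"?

Answer: ACCEPT

Trace:
start: ε-closure({0}) = {0,1,2,6,7,8}
'c' @ 1: {1,7,8,9}  (accept∈set)
'a' @ 2: {1,7,8,9}  (accept∈set)
'b' @ 3: {1,7,8,9}  (accept∈set)
'b' @ 4: {1,7,8,9}  (accept∈set)
'b' @ 5: {1,7,8,9}  (accept∈set)
final: {1,7,8,9}; accept 1 in set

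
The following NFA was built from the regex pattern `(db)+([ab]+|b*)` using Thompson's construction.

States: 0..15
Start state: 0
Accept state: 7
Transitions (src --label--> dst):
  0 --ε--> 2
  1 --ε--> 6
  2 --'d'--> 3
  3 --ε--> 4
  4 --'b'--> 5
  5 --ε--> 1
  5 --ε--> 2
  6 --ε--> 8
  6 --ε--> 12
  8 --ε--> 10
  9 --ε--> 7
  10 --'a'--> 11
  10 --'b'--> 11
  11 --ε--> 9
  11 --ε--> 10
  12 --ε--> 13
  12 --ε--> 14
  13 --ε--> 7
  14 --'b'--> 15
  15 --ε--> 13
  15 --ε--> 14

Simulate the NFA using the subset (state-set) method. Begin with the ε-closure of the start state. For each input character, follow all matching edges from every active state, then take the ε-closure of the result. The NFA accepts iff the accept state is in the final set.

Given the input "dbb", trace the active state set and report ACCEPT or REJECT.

S₀ = ε-closure({0}) = {0,2}
'd' @ 1: {3,4}
'b' @ 2: {1,2,5,6,7,8,10,12,13,14}  (accept∈set)
'b' @ 3: {7,9,10,11,13,14,15}  (accept∈set)
final: {7,9,10,11,13,14,15}; accept 7 in set

Answer: ACCEPT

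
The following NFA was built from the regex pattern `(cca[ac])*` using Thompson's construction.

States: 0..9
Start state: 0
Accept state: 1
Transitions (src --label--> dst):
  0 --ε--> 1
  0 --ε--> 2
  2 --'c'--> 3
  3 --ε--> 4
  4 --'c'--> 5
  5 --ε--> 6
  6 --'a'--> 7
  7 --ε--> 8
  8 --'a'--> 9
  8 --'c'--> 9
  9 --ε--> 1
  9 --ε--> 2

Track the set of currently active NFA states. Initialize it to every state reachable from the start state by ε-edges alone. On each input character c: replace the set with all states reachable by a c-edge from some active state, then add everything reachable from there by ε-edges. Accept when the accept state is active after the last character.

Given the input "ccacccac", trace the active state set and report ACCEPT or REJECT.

Answer: ACCEPT

Steps:
initial (ε-close {0}): {0,1,2}
'c' @ 1: {3,4}
'c' @ 2: {5,6}
'a' @ 3: {7,8}
'c' @ 4: {1,2,9}  [accepting]
'c' @ 5: {3,4}
'c' @ 6: {5,6}
'a' @ 7: {7,8}
'c' @ 8: {1,2,9}  [accepting]
end set {1,2,9} — state 1 in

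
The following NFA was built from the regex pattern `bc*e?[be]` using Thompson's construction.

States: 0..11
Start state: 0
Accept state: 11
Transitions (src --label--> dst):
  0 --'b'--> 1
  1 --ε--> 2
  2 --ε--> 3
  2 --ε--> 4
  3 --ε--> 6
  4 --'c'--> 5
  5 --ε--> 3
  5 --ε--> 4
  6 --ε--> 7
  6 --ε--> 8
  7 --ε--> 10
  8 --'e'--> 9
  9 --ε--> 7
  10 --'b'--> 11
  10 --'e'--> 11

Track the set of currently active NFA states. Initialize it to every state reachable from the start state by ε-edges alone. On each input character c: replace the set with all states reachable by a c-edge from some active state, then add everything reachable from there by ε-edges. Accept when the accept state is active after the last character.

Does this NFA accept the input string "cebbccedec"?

initial (ε-close {0}): {0}
'c' @ 1: {}  — no active states
rest 'ebbccedec' ignored (set empty)
after full input: {}  (accept=11 not in)

Answer: REJECT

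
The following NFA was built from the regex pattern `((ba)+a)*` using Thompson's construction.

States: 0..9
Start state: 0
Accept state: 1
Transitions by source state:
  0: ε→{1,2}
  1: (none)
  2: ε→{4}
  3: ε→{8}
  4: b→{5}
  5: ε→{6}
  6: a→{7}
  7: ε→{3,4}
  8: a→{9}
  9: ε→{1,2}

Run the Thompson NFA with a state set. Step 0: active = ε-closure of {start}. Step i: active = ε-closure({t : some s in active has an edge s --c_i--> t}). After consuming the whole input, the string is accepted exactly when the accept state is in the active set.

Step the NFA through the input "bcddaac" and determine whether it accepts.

start: ε-closure({0}) = {0,1,2,4}
'b' @ 1: {5,6}
'c' @ 2: {}  — dead — no transitions
rest 'ddaac' ignored (set empty)
end set {} — state 1 not in

Answer: REJECT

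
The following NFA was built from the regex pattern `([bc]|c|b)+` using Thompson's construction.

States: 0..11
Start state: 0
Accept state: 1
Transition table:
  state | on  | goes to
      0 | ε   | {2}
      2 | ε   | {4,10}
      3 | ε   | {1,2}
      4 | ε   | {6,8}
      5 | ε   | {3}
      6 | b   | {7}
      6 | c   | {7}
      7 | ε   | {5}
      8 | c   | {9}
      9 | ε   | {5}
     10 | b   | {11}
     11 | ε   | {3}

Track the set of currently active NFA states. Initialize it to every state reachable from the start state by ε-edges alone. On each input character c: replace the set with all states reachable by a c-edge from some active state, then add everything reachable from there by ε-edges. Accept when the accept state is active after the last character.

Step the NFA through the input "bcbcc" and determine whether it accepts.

S₀ = ε-closure({0}) = {0,2,4,6,8,10}
'b' @ 1: {1,2,3,4,5,6,7,8,10,11}  ✓accept
'c' @ 2: {1,2,3,4,5,6,7,8,9,10}  ✓accept
'b' @ 3: {1,2,3,4,5,6,7,8,10,11}  ✓accept
'c' @ 4: {1,2,3,4,5,6,7,8,9,10}  ✓accept
'c' @ 5: {1,2,3,4,5,6,7,8,9,10}  ✓accept
after full input: {1,2,3,4,5,6,7,8,9,10}  (accept=1 in)

Answer: ACCEPT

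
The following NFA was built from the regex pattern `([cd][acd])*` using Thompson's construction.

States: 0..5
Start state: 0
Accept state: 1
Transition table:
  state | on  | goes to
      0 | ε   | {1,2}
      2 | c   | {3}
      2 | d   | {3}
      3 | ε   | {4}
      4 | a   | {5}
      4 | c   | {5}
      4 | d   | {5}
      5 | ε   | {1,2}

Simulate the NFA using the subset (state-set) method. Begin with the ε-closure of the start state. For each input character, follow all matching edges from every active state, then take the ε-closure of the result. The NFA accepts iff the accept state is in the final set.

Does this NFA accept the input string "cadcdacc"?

Answer: ACCEPT

Trace:
S₀ = ε-closure({0}) = {0,1,2}
'c' @ 1: {3,4}
'a' @ 2: {1,2,5}  (accept∈set)
'd' @ 3: {3,4}
'c' @ 4: {1,2,5}  (accept∈set)
'd' @ 5: {3,4}
'a' @ 6: {1,2,5}  (accept∈set)
'c' @ 7: {3,4}
'c' @ 8: {1,2,5}  (accept∈set)
after full input: {1,2,5}  (accept=1 in)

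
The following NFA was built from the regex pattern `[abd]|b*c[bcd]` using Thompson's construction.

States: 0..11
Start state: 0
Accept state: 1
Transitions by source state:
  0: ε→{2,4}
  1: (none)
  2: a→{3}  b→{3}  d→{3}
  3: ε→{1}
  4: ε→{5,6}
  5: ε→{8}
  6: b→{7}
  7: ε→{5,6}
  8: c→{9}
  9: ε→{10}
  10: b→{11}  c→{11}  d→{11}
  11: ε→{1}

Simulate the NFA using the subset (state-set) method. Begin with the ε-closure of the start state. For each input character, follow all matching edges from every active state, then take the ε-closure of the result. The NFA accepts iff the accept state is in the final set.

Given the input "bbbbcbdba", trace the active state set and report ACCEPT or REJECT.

Answer: REJECT

Trace:
start: ε-closure({0}) = {0,2,4,5,6,8}
'b' @ 1: {1,3,5,6,7,8}  [accepting]
'b' @ 2: {5,6,7,8}
'b' @ 3: {5,6,7,8}
'b' @ 4: {5,6,7,8}
'c' @ 5: {9,10}
'b' @ 6: {1,11}  [accepting]
'd' @ 7: {}  — no active states
rest 'ba' ignored (set empty)
after full input: {}  (accept=1 not in)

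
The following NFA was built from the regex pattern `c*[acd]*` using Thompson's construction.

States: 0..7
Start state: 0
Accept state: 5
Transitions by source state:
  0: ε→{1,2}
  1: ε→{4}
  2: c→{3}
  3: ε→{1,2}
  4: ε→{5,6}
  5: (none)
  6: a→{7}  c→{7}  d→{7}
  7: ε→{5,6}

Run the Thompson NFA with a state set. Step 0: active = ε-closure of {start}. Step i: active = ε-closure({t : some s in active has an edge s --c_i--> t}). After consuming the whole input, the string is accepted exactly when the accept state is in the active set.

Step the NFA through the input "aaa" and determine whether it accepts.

Answer: ACCEPT

Derivation:
S₀ = ε-closure({0}) = {0,1,2,4,5,6}
'a' @ 1: {5,6,7}  [accepting]
'a' @ 2: {5,6,7}  [accepting]
'a' @ 3: {5,6,7}  [accepting]
final: {5,6,7}; accept 5 in set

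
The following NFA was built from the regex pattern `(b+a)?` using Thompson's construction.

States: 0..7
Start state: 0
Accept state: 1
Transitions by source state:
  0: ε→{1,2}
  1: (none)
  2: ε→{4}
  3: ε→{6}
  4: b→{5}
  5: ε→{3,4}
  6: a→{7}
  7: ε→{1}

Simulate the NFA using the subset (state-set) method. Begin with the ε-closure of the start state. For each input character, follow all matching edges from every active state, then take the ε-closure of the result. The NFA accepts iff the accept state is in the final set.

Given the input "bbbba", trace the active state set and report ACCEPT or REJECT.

initial (ε-close {0}): {0,1,2,4}
'b' @ 1: {3,4,5,6}
'b' @ 2: {3,4,5,6}
'b' @ 3: {3,4,5,6}
'b' @ 4: {3,4,5,6}
'a' @ 5: {1,7}  (accept∈set)
after full input: {1,7}  (accept=1 in)

Answer: ACCEPT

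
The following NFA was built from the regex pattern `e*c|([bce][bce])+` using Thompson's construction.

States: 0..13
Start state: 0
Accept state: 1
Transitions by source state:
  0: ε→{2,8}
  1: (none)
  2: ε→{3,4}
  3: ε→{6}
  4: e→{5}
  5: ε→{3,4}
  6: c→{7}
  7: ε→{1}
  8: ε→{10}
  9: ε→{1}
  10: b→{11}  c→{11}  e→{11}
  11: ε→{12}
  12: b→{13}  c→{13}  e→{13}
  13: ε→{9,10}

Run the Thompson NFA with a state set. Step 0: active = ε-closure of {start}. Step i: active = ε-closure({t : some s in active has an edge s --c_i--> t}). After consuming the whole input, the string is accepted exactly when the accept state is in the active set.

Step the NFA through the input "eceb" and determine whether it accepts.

start: ε-closure({0}) = {0,2,3,4,6,8,10}
'e' @ 1: {3,4,5,6,11,12}
'c' @ 2: {1,7,9,10,13}  [accepting]
'e' @ 3: {11,12}
'b' @ 4: {1,9,10,13}  [accepting]
after full input: {1,9,10,13}  (accept=1 in)

Answer: ACCEPT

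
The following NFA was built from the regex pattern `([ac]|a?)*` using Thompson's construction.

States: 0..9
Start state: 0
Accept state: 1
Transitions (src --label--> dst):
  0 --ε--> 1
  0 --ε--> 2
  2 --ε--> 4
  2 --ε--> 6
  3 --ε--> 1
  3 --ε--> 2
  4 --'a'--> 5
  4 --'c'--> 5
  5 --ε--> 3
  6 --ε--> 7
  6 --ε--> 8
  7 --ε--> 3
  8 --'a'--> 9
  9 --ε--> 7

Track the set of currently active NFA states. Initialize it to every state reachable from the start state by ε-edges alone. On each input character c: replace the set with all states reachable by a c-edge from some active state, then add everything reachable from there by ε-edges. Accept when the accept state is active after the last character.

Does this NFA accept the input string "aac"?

start: ε-closure({0}) = {0,1,2,3,4,6,7,8}
'a' @ 1: {1,2,3,4,5,6,7,8,9}  ✓accept
'a' @ 2: {1,2,3,4,5,6,7,8,9}  ✓accept
'c' @ 3: {1,2,3,4,5,6,7,8}  ✓accept
final: {1,2,3,4,5,6,7,8}; accept 1 in set

Answer: ACCEPT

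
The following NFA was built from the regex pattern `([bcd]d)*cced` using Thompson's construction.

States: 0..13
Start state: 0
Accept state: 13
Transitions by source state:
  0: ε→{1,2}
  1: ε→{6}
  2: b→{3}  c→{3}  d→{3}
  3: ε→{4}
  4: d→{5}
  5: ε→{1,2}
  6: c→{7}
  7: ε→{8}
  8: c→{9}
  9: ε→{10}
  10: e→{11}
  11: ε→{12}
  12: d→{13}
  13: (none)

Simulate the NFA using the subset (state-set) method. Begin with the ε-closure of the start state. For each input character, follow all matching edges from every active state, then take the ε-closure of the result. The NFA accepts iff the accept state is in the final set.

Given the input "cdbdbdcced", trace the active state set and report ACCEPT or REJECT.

S₀ = ε-closure({0}) = {0,1,2,6}
'c' @ 1: {3,4,7,8}
'd' @ 2: {1,2,5,6}
'b' @ 3: {3,4}
'd' @ 4: {1,2,5,6}
'b' @ 5: {3,4}
'd' @ 6: {1,2,5,6}
'c' @ 7: {3,4,7,8}
'c' @ 8: {9,10}
'e' @ 9: {11,12}
'd' @ 10: {13}  (accept∈set)
final: {13}; accept 13 in set

Answer: ACCEPT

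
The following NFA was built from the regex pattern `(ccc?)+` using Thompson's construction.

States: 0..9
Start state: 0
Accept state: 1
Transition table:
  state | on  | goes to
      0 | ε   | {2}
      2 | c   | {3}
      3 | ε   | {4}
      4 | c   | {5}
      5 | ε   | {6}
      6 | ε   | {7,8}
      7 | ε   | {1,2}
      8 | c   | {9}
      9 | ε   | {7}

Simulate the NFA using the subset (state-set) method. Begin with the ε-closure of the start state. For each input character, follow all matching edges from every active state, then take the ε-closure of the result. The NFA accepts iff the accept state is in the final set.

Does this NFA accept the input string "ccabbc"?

Answer: REJECT

Trace:
S₀ = ε-closure({0}) = {0,2}
'c' @ 1: {3,4}
'c' @ 2: {1,2,5,6,7,8}  (accept∈set)
'a' @ 3: {}  — state set empty
rest 'bbc' ignored (set empty)
final: {}; accept 1 not in set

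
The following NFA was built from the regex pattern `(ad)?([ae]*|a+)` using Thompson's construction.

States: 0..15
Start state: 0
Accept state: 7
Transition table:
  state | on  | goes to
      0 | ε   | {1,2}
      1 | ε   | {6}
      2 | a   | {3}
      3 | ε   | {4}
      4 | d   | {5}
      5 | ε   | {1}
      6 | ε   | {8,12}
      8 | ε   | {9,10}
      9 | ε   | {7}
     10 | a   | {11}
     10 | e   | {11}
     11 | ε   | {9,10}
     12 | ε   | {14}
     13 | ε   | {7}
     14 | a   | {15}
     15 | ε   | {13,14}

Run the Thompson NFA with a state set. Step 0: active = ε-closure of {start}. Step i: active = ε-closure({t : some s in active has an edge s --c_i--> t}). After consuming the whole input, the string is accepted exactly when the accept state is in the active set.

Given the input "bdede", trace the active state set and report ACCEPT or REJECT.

S₀ = ε-closure({0}) = {0,1,2,6,7,8,9,10,12,14}
'b' @ 1: {}  — no active states
rest 'dede' ignored (set empty)
end set {} — state 7 not in

Answer: REJECT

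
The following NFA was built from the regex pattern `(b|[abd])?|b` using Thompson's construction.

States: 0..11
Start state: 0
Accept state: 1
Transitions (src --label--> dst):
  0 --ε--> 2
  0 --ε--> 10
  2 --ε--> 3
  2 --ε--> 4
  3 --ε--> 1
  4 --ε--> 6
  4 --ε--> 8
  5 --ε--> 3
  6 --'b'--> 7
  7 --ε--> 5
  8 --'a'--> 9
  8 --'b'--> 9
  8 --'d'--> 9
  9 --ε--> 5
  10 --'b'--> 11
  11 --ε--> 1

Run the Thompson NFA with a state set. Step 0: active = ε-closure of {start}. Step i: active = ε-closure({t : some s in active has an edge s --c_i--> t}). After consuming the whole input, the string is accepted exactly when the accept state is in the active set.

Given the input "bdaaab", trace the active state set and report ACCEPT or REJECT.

initial (ε-close {0}): {0,1,2,3,4,6,8,10}
'b' @ 1: {1,3,5,7,9,11}  [accepting]
'd' @ 2: {}  — dead — no transitions
rest 'aaab' ignored (set empty)
end set {} — state 1 not in

Answer: REJECT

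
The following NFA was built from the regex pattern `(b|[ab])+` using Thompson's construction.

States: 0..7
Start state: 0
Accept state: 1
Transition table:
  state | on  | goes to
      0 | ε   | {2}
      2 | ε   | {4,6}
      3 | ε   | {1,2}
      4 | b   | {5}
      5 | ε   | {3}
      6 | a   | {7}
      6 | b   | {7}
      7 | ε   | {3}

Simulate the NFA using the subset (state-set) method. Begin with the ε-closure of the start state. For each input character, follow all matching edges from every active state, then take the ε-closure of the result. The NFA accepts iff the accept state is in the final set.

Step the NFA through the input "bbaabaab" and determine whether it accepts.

start: ε-closure({0}) = {0,2,4,6}
'b' @ 1: {1,2,3,4,5,6,7}  ✓accept
'b' @ 2: {1,2,3,4,5,6,7}  ✓accept
'a' @ 3: {1,2,3,4,6,7}  ✓accept
'a' @ 4: {1,2,3,4,6,7}  ✓accept
'b' @ 5: {1,2,3,4,5,6,7}  ✓accept
'a' @ 6: {1,2,3,4,6,7}  ✓accept
'a' @ 7: {1,2,3,4,6,7}  ✓accept
'b' @ 8: {1,2,3,4,5,6,7}  ✓accept
end set {1,2,3,4,5,6,7} — state 1 in

Answer: ACCEPT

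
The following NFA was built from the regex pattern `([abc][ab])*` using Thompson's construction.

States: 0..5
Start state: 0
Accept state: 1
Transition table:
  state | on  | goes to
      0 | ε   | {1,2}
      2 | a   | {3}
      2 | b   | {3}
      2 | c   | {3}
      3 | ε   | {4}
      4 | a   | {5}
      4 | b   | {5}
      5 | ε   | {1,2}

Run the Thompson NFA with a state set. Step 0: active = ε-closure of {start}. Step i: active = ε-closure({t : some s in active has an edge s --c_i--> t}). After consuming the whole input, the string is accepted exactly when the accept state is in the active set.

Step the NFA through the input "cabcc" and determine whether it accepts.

Answer: REJECT

Derivation:
start: ε-closure({0}) = {0,1,2}
'c' @ 1: {3,4}
'a' @ 2: {1,2,5}  [accepting]
'b' @ 3: {3,4}
'c' @ 4: {}  — no active states
rest 'c' ignored (set empty)
after full input: {}  (accept=1 not in)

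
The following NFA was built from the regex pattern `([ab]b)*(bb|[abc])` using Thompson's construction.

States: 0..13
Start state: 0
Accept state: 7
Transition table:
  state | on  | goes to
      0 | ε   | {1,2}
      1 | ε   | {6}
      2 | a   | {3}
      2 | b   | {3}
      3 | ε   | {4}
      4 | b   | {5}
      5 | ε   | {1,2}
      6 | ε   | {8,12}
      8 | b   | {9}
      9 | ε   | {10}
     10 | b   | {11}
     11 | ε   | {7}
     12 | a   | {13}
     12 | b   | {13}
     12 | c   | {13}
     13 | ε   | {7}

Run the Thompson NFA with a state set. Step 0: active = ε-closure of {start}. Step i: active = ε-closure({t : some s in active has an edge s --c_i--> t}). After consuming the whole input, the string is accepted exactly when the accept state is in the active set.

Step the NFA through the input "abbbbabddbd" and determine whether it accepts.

Answer: REJECT

Steps:
initial (ε-close {0}): {0,1,2,6,8,12}
'a' @ 1: {3,4,7,13}  (accept∈set)
'b' @ 2: {1,2,5,6,8,12}
'b' @ 3: {3,4,7,9,10,13}  (accept∈set)
'b' @ 4: {1,2,5,6,7,8,11,12}  (accept∈set)
'b' @ 5: {3,4,7,9,10,13}  (accept∈set)
'a' @ 6: {}  — state set empty
rest 'bddbd' ignored (set empty)
final: {}; accept 7 not in set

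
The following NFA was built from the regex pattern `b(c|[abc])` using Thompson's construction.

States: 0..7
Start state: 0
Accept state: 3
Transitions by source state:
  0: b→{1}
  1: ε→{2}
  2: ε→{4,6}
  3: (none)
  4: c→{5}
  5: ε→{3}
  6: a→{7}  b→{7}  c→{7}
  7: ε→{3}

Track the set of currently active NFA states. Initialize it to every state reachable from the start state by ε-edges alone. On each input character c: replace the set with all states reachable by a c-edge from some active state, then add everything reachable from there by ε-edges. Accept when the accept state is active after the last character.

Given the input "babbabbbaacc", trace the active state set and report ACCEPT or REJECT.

S₀ = ε-closure({0}) = {0}
'b' @ 1: {1,2,4,6}
'a' @ 2: {3,7}  ✓accept
'b' @ 3: {}  — no active states
rest 'babbbaacc' ignored (set empty)
end set {} — state 3 not in

Answer: REJECT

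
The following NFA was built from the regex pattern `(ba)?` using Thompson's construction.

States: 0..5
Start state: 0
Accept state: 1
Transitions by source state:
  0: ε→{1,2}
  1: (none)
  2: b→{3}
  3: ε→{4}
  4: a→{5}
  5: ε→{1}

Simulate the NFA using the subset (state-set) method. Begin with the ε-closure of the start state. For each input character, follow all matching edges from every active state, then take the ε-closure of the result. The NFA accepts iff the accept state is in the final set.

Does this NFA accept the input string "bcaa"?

start: ε-closure({0}) = {0,1,2}
'b' @ 1: {3,4}
'c' @ 2: {}  — no active states
rest 'aa' ignored (set empty)
final: {}; accept 1 not in set

Answer: REJECT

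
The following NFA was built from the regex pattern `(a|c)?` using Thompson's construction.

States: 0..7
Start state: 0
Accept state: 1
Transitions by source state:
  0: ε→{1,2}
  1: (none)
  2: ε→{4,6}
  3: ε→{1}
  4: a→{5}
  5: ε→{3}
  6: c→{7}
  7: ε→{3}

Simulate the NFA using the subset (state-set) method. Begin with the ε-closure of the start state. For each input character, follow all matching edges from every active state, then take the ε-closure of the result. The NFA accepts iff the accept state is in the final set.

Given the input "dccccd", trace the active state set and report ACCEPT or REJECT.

initial (ε-close {0}): {0,1,2,4,6}
'd' @ 1: {}  — no active states
rest 'ccccd' ignored (set empty)
final: {}; accept 1 not in set

Answer: REJECT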